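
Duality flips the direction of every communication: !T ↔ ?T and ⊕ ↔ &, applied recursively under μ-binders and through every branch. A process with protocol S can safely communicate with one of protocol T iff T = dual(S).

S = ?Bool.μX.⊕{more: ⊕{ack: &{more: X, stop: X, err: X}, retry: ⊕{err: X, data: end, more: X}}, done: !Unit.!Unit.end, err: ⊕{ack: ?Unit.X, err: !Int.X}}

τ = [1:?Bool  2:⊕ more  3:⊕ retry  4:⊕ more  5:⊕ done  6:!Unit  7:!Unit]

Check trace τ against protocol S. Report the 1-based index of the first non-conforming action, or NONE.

step 1: ?Bool  ok  state: μX.…
step 2: ⊕ more  ok  state: ⊕{ack: &{more: μX.…, stop: μX.…, err: μX.…}, retry: ⊕{err: μX.…, data: end, more: μX.…}}
step 3: ⊕ retry  ok  state: ⊕{err: μX.…, data: end, more: μX.…}
step 4: ⊕ more  ok  state: μX.…
step 5: ⊕ done  ok  state: !Unit.!Unit.end
step 6: !Unit  ok  state: !Unit.end
step 7: !Unit  ok  state: end
τ conforms to S (length 7)

NONE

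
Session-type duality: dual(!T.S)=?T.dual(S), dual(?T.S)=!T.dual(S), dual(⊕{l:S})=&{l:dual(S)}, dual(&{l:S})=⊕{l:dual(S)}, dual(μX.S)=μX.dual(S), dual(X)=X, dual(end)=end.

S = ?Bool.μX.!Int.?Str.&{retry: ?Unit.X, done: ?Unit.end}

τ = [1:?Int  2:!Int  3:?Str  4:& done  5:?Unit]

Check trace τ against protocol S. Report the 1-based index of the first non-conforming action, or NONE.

[1] got ?Int, protocol expects ?Bool  ✗

1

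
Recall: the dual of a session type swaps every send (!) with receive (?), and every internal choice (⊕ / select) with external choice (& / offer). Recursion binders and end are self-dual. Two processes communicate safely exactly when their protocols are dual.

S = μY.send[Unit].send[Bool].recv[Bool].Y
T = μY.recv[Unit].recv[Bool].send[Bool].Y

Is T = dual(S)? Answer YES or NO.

YES

μY vs μY  ok (rec unchanged)
  send[Unit] vs recv[Unit]  ok
    send[Bool] vs recv[Bool]  ok
      recv[Bool] vs send[Bool]  ok
        Y vs Y  ok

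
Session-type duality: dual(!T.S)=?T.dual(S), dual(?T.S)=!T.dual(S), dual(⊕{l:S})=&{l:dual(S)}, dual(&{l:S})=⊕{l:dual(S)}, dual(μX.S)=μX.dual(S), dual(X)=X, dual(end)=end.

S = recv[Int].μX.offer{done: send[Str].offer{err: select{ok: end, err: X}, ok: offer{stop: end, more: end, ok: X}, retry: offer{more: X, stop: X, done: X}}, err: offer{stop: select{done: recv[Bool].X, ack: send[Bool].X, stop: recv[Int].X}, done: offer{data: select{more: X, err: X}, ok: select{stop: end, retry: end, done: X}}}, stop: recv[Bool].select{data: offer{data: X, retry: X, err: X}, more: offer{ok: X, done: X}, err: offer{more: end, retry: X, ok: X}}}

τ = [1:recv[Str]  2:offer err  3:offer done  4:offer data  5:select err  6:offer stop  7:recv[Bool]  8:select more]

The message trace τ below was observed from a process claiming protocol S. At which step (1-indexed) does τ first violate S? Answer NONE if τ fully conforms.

step 1: got recv[Str], protocol expects recv[Int]  ✗

1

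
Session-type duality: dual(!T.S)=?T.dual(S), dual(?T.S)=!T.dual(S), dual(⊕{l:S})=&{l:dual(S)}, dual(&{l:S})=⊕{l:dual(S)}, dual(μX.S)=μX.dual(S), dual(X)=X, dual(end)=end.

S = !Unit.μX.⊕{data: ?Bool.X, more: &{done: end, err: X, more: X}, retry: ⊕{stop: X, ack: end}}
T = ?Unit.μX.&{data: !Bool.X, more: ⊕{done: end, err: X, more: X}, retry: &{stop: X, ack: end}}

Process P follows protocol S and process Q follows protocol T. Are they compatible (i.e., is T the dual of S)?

YES

!Unit vs ?Unit  match
  μX vs μX  match (rec unchanged)
    ⊕{data,more,retry} vs &{data,more,retry}  match label sets agree
      case data:
        ?Bool vs !Bool  match
          X vs X  match
      case more:
        &{done,err,more} vs ⊕{done,err,more}  match label sets agree
          case done:
            end vs end  match
          case err:
            X vs X  match
          case more:
            X vs X  match
      case retry:
        ⊕{stop,ack} vs &{stop,ack}  match label sets agree
          case stop:
            X vs X  match
          case ack:
            end vs end  match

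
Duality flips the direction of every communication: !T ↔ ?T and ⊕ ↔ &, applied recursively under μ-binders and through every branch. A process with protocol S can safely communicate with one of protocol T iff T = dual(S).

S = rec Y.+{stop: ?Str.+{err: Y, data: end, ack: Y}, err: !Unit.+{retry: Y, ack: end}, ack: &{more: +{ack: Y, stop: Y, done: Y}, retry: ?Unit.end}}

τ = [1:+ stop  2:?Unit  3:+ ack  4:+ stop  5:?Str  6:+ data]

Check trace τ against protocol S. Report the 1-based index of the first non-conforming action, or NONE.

2

@1 + stop  ok  state: ?Str.+{err: rec Y.…, data: end, ack: rec Y.…}
@2 got ?Unit, protocol expects ?Str  ✗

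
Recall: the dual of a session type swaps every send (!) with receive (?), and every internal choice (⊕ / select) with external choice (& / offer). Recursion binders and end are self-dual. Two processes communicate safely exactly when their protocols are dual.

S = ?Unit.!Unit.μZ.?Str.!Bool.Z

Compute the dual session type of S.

!Unit.?Unit.μZ.!Str.?Bool.Z

?Unit → !Unit
  !Unit → ?Unit
    μZ → μZ  (rec unchanged)
      ?Str → !Str
        !Bool → ?Bool
          dual(Z) = Z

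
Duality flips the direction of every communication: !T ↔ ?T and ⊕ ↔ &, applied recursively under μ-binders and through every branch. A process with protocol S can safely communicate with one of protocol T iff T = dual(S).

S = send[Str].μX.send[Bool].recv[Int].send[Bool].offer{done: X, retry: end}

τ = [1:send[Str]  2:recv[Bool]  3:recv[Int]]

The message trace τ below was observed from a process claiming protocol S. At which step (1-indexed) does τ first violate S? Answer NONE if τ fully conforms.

2

[1] send[Str]  ✓  state: μX.…
[2] got recv[Bool], protocol expects send[Bool]  ✗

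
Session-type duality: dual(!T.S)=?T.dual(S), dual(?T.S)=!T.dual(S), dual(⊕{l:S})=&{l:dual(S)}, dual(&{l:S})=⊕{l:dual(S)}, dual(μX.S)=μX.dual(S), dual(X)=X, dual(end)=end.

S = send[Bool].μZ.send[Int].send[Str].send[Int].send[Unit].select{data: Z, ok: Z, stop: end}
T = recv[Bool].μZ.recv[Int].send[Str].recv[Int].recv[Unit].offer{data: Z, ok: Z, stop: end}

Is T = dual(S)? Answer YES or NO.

NO

send[Bool] vs recv[Bool]  match
  μZ vs μZ  match (μ self-dual)
    send[Int] vs recv[Int]  match
      send[Str] vs send[Str]  ✗ same direction on both sides — not dual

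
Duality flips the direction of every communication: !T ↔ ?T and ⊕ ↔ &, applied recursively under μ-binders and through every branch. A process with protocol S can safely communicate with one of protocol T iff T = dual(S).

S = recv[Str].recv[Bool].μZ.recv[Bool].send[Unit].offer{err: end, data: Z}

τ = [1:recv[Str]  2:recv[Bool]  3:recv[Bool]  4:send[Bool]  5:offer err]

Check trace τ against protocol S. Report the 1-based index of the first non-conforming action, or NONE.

step 1: recv[Str]  ok  residual = recv[Bool].μZ.…
step 2: recv[Bool]  ok  residual = μZ.…
step 3: recv[Bool]  ok  residual = send[Unit].offer{err: end, data: μZ.…}
step 4: got send[Bool], protocol expects send[Unit]  ✗

4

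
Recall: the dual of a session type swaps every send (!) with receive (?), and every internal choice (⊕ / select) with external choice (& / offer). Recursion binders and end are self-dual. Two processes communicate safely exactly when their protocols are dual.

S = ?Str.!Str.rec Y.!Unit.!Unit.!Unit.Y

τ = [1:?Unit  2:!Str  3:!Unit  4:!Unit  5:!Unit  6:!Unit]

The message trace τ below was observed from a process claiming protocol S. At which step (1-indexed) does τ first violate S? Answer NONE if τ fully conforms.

1

step 1: got ?Unit, protocol expects ?Str  ✗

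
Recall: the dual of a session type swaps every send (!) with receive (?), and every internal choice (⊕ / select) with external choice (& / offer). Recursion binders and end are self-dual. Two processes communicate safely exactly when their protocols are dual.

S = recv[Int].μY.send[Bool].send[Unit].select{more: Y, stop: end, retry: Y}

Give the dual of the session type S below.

recv[Int] → send[Int]
  μY → μY  (rec unchanged)
    send[Bool] → recv[Bool]
      send[Unit] → recv[Unit]
        select{more,stop,retry} → offer{more,stop,retry}  (select→offer)
          • more:
            Y ↦ Y
          • stop:
            end ↦ end
          • retry:
            Y ↦ Y

send[Int].μY.recv[Bool].recv[Unit].offer{more: Y, stop: end, retry: Y}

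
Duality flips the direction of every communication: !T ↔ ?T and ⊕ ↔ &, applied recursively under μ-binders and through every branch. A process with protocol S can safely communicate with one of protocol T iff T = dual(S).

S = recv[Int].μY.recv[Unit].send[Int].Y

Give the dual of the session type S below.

send[Int].μY.send[Unit].recv[Int].Y

recv[Int] → send[Int]
  μY → μY  (rec unchanged)
    recv[Unit] → send[Unit]
      send[Int] → recv[Int]
        dual(Y) = Y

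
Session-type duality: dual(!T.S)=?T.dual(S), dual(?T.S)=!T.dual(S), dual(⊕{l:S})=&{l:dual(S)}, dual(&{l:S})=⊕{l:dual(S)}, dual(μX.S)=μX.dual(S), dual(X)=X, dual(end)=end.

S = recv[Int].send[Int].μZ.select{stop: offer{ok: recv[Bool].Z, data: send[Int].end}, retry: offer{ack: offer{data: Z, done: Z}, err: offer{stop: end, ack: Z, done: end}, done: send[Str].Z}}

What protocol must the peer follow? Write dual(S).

recv[Int] → send[Int]
  send[Int] → recv[Int]
    μZ → μZ  (μ self-dual)
      select{stop,retry} → offer{stop,retry}  (select→offer)
        [stop]
          offer{ok,data} → select{ok,data}  (external→internal)
            [ok]
              recv[Bool] → send[Bool]
                Z ↦ Z
            [data]
              send[Int] → recv[Int]
                end ↦ end
        [retry]
          offer{ack,err,done} → select{ack,err,done}  (external→internal)
            [ack]
              offer{data,done} → select{data,done}  (external→internal)
                [data]
                  Z ↦ Z
                [done]
                  Z ↦ Z
            [err]
              offer{stop,ack,done} → select{stop,ack,done}  (external→internal)
                [stop]
                  end ↦ end
                [ack]
                  Z ↦ Z
                [done]
                  end ↦ end
            [done]
              send[Str] → recv[Str]
                Z ↦ Z

send[Int].recv[Int].μZ.offer{stop: select{ok: send[Bool].Z, data: recv[Int].end}, retry: select{ack: select{data: Z, done: Z}, err: select{stop: end, ack: Z, done: end}, done: recv[Str].Z}}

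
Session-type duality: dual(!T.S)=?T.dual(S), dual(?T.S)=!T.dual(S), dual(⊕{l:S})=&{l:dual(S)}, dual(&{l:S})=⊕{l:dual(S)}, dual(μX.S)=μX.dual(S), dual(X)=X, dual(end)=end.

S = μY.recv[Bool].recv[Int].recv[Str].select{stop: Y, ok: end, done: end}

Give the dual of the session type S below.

μY.send[Bool].send[Int].send[Str].offer{stop: Y, ok: end, done: end}

μY = μY  (binder kept)
  recv[Bool] = send[Bool]
    recv[Int] = send[Int]
      recv[Str] = send[Str]
        select{stop,ok,done} = offer{stop,ok,done}  (select→offer)
          • stop:
            Y ↦ Y
          • ok:
            end ↦ end
          • done:
            end ↦ end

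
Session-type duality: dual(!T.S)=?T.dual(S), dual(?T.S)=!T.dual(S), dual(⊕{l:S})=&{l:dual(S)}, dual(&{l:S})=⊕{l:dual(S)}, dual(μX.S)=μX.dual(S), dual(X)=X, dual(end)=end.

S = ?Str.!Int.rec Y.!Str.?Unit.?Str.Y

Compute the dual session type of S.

?Str = !Str
  !Int = ?Int
    rec Y = rec Y  (rec unchanged)
      !Str = ?Str
        ?Unit = !Unit
          ?Str = !Str
            dual(Y) = Y

!Str.?Int.rec Y.?Str.!Unit.!Str.Y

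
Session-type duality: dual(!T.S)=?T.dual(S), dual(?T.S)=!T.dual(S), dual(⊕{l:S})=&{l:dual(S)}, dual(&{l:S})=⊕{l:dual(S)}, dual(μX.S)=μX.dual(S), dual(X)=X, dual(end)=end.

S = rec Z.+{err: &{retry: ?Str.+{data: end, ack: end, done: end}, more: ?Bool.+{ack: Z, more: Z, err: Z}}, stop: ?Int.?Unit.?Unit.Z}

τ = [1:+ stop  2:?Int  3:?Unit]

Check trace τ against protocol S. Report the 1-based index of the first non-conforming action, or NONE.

[1] + stop  ok  residual = ?Int.?Unit.?Unit.rec Z.…
[2] ?Int  ok  residual = ?Unit.?Unit.rec Z.…
[3] ?Unit  ok  residual = ?Unit.rec Z.…
all 3 steps conform

NONE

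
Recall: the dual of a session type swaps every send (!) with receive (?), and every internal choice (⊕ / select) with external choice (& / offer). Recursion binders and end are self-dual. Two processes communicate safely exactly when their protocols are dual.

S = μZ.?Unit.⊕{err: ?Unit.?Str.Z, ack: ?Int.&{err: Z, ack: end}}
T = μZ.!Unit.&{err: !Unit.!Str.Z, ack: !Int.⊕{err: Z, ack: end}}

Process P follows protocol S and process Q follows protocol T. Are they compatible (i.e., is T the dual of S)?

μZ vs μZ  ✓ (μ self-dual)
  ?Unit vs !Unit  ✓
    ⊕{err,ack} vs &{err,ack}  ✓ same labels
      [err]
        ?Unit vs !Unit  ✓
          ?Str vs !Str  ✓
            Z vs Z  ✓
      [ack]
        ?Int vs !Int  ✓
          &{err,ack} vs ⊕{err,ack}  ✓ same labels
            [err]
              Z vs Z  ✓
            [ack]
              end vs end  ✓

YES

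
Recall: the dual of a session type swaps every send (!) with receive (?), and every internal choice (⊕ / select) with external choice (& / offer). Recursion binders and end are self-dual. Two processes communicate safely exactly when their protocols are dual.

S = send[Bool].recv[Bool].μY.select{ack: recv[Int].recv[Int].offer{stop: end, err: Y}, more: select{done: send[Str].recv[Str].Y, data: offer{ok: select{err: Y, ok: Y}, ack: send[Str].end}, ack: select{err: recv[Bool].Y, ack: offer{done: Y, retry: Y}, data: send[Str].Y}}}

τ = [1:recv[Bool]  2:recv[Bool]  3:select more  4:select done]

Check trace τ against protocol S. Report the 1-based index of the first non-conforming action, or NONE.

@1 got recv[Bool], protocol expects send[Bool]  ✗

1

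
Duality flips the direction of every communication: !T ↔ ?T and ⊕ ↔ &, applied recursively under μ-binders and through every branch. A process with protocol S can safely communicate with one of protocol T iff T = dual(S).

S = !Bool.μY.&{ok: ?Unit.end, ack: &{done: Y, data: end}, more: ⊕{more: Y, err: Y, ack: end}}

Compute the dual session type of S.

?Bool.μY.⊕{ok: !Unit.end, ack: ⊕{done: Y, data: end}, more: &{more: Y, err: Y, ack: end}}

!Bool ↦ ?Bool
  μY ↦ μY  (rec unchanged)
    &{ok,ack,more} ↦ ⊕{ok,ack,more}  (&→⊕)
      case ok:
        ?Unit ↦ !Unit
          dual(end) = end
      case ack:
        &{done,data} ↦ ⊕{done,data}  (&→⊕)
          case done:
            dual(Y) = Y
          case data:
            dual(end) = end
      case more:
        ⊕{more,err,ack} ↦ &{more,err,ack}  (⊕→&)
          case more:
            dual(Y) = Y
          case err:
            dual(Y) = Y
          case ack:
            dual(end) = end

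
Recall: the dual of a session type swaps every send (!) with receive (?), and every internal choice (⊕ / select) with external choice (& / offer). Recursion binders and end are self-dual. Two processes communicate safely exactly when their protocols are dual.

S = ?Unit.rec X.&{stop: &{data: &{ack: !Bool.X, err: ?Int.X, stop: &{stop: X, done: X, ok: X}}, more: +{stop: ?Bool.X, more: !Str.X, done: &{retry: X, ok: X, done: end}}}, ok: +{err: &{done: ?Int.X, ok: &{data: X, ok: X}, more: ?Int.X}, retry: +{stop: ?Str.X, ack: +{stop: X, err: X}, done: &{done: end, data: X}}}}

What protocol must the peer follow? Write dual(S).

!Unit.rec X.+{stop: +{data: +{ack: ?Bool.X, err: !Int.X, stop: +{stop: X, done: X, ok: X}}, more: &{stop: !Bool.X, more: ?Str.X, done: +{retry: X, ok: X, done: end}}}, ok: &{err: +{done: !Int.X, ok: +{data: X, ok: X}, more: !Int.X}, retry: &{stop: !Str.X, ack: &{stop: X, err: X}, done: +{done: end, data: X}}}}

?Unit = !Unit
  rec X = rec X  (rec unchanged)
    &{stop,ok} = +{stop,ok}  (offer→select)
      • stop:
        &{data,more} = +{data,more}  (offer→select)
          • data:
            &{ack,err,stop} = +{ack,err,stop}  (offer→select)
              • ack:
                !Bool = ?Bool
                  X self-dual
              • err:
                ?Int = !Int
                  X self-dual
              • stop:
                &{stop,done,ok} = +{stop,done,ok}  (offer→select)
                  • stop:
                    X self-dual
                  • done:
                    X self-dual
                  • ok:
                    X self-dual
          • more:
            +{stop,more,done} = &{stop,more,done}  (internal→external)
              • stop:
                ?Bool = !Bool
                  X self-dual
              • more:
                !Str = ?Str
                  X self-dual
              • done:
                &{retry,ok,done} = +{retry,ok,done}  (offer→select)
                  • retry:
                    X self-dual
                  • ok:
                    X self-dual
                  • done:
                    end self-dual
      • ok:
        +{err,retry} = &{err,retry}  (internal→external)
          • err:
            &{done,ok,more} = +{done,ok,more}  (offer→select)
              • done:
                ?Int = !Int
                  X self-dual
              • ok:
                &{data,ok} = +{data,ok}  (offer→select)
                  • data:
                    X self-dual
                  • ok:
                    X self-dual
              • more:
                ?Int = !Int
                  X self-dual
          • retry:
            +{stop,ack,done} = &{stop,ack,done}  (internal→external)
              • stop:
                ?Str = !Str
                  X self-dual
              • ack:
                +{stop,err} = &{stop,err}  (internal→external)
                  • stop:
                    X self-dual
                  • err:
                    X self-dual
              • done:
                &{done,data} = +{done,data}  (offer→select)
                  • done:
                    end self-dual
                  • data:
                    X self-dual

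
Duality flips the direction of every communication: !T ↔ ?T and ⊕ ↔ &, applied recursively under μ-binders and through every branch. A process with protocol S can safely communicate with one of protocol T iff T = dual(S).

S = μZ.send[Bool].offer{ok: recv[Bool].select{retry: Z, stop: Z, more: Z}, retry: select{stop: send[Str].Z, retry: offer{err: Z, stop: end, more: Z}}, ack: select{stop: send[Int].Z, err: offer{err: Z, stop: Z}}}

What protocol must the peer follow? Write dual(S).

μZ.recv[Bool].select{ok: send[Bool].offer{retry: Z, stop: Z, more: Z}, retry: offer{stop: recv[Str].Z, retry: select{err: Z, stop: end, more: Z}}, ack: offer{stop: recv[Int].Z, err: select{err: Z, stop: Z}}}

μZ = μZ  (binder kept)
  send[Bool] = recv[Bool]
    offer{ok,retry,ack} = select{ok,retry,ack}  (&→⊕)
      • ok:
        recv[Bool] = send[Bool]
          select{retry,stop,more} = offer{retry,stop,more}  (internal→external)
            • retry:
              Z ↦ Z
            • stop:
              Z ↦ Z
            • more:
              Z ↦ Z
      • retry:
        select{stop,retry} = offer{stop,retry}  (internal→external)
          • stop:
            send[Str] = recv[Str]
              Z ↦ Z
          • retry:
            offer{err,stop,more} = select{err,stop,more}  (&→⊕)
              • err:
                Z ↦ Z
              • stop:
                end ↦ end
              • more:
                Z ↦ Z
      • ack:
        select{stop,err} = offer{stop,err}  (internal→external)
          • stop:
            send[Int] = recv[Int]
              Z ↦ Z
          • err:
            offer{err,stop} = select{err,stop}  (&→⊕)
              • err:
                Z ↦ Z
              • stop:
                Z ↦ Z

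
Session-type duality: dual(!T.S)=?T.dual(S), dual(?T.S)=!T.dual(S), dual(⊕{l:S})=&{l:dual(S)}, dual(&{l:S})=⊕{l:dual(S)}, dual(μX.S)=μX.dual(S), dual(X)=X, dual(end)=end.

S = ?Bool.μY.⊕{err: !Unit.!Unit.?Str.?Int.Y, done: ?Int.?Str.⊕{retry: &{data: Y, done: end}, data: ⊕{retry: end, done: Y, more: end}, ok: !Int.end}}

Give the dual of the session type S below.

?Bool → !Bool
  μY → μY  (rec unchanged)
    ⊕{err,done} → &{err,done}  (select→offer)
      [err]
        !Unit → ?Unit
          !Unit → ?Unit
            ?Str → !Str
              ?Int → !Int
                Y ↦ Y
      [done]
        ?Int → !Int
          ?Str → !Str
            ⊕{retry,data,ok} → &{retry,data,ok}  (select→offer)
              [retry]
                &{data,done} → ⊕{data,done}  (offer→select)
                  [data]
                    Y ↦ Y
                  [done]
                    end ↦ end
              [data]
                ⊕{retry,done,more} → &{retry,done,more}  (select→offer)
                  [retry]
                    end ↦ end
                  [done]
                    Y ↦ Y
                  [more]
                    end ↦ end
              [ok]
                !Int → ?Int
                  end ↦ end

!Bool.μY.&{err: ?Unit.?Unit.!Str.!Int.Y, done: !Int.!Str.&{retry: ⊕{data: Y, done: end}, data: &{retry: end, done: Y, more: end}, ok: ?Int.end}}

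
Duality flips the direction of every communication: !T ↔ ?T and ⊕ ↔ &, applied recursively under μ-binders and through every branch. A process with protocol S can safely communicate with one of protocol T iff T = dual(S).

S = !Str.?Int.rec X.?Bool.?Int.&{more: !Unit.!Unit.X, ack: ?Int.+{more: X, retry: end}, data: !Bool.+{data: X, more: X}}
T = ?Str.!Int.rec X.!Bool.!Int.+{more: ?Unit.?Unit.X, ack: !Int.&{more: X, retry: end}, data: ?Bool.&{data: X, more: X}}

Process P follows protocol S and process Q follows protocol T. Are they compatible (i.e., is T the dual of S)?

YES

!Str vs ?Str  match
  ?Int vs !Int  match
    rec X vs rec X  match (μ self-dual)
      ?Bool vs !Bool  match
        ?Int vs !Int  match
          &{more,ack,data} vs +{more,ack,data}  match labels match
            [more]
              !Unit vs ?Unit  match
                !Unit vs ?Unit  match
                  X vs X  match
            [ack]
              ?Int vs !Int  match
                +{more,retry} vs &{more,retry}  match labels match
                  [more]
                    X vs X  match
                  [retry]
                    end vs end  match
            [data]
              !Bool vs ?Bool  match
                +{data,more} vs &{data,more}  match labels match
                  [data]
                    X vs X  match
                  [more]
                    X vs X  match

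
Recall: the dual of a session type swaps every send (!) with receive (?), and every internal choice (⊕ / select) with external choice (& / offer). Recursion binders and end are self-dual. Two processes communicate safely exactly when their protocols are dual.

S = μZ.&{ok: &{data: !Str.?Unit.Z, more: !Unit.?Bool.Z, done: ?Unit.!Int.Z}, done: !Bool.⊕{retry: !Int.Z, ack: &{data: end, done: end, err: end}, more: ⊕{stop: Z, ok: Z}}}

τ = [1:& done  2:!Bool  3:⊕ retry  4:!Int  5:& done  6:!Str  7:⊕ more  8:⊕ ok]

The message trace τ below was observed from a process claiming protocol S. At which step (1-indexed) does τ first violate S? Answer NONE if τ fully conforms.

6

step 1: & done  ok  now at !Bool.⊕{retry: !Int.μZ.…, ack: &{data: end, done: end, err: end}, more: ⊕{stop: μZ.…, ok: μZ.…}}
step 2: !Bool  ok  now at ⊕{retry: !Int.μZ.…, ack: &{data: end, done: end, err: end}, more: ⊕{stop: μZ.…, ok: μZ.…}}
step 3: ⊕ retry  ok  now at !Int.μZ.…
step 4: !Int  ok  now at μZ.…
step 5: & done  ok  now at !Bool.⊕{retry: !Int.μZ.…, ack: &{data: end, done: end, err: end}, more: ⊕{stop: μZ.…, ok: μZ.…}}
step 6: got !Str, protocol expects !Bool  ✗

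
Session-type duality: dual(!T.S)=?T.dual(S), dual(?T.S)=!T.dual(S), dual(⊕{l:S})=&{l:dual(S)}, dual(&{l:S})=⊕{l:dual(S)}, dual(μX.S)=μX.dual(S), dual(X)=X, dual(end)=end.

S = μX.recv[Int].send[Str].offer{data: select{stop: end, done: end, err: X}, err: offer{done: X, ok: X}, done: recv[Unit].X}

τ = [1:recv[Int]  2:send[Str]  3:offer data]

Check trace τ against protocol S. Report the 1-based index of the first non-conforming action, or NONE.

NONE

[1] recv[Int]  ✓  now at send[Str].offer{data: select{stop: end, done: end, err: μX.…}, err: offer{done: μX.…, ok: μX.…}, done: recv[Unit].μX.…}
[2] send[Str]  ✓  now at offer{data: select{stop: end, done: end, err: μX.…}, err: offer{done: μX.…, ok: μX.…}, done: recv[Unit].μX.…}
[3] offer data  ✓  now at select{stop: end, done: end, err: μX.…}
trace exhausted — no violation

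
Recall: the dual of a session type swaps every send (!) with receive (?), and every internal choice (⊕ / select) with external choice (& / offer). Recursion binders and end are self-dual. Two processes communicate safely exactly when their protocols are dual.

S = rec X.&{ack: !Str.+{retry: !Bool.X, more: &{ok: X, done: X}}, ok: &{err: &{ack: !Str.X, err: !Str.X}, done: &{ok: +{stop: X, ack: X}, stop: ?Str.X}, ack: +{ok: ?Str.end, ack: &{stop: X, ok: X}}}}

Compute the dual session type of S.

rec X.+{ack: ?Str.&{retry: ?Bool.X, more: +{ok: X, done: X}}, ok: +{err: +{ack: ?Str.X, err: ?Str.X}, done: +{ok: &{stop: X, ack: X}, stop: !Str.X}, ack: &{ok: !Str.end, ack: +{stop: X, ok: X}}}}

rec X = rec X  (μ self-dual)
  &{ack,ok} = +{ack,ok}  (external→internal)
    [ack]
      !Str = ?Str
        +{retry,more} = &{retry,more}  (select→offer)
          [retry]
            !Bool = ?Bool
              X ↦ X
          [more]
            &{ok,done} = +{ok,done}  (external→internal)
              [ok]
                X ↦ X
              [done]
                X ↦ X
    [ok]
      &{err,done,ack} = +{err,done,ack}  (external→internal)
        [err]
          &{ack,err} = +{ack,err}  (external→internal)
            [ack]
              !Str = ?Str
                X ↦ X
            [err]
              !Str = ?Str
                X ↦ X
        [done]
          &{ok,stop} = +{ok,stop}  (external→internal)
            [ok]
              +{stop,ack} = &{stop,ack}  (select→offer)
                [stop]
                  X ↦ X
                [ack]
                  X ↦ X
            [stop]
              ?Str = !Str
                X ↦ X
        [ack]
          +{ok,ack} = &{ok,ack}  (select→offer)
            [ok]
              ?Str = !Str
                end ↦ end
            [ack]
              &{stop,ok} = +{stop,ok}  (external→internal)
                [stop]
                  X ↦ X
                [ok]
                  X ↦ X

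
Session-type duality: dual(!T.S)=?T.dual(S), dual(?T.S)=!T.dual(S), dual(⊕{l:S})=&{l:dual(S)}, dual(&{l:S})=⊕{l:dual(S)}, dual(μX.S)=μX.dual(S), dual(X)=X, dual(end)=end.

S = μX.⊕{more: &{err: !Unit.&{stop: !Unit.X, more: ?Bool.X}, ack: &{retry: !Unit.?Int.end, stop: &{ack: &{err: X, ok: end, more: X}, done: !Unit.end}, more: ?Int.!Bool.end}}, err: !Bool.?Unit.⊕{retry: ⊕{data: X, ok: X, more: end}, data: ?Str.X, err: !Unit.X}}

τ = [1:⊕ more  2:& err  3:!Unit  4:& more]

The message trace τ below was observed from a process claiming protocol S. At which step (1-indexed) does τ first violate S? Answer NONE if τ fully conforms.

NONE

[1] ⊕ more  match  cont: &{err: !Unit.&{stop: !Unit.μX.…, more: ?Bool.μX.…}, ack: &{retry: !Unit.?Int.end, stop: &{ack: &{err: μX.…, ok: end, more: μX.…}, done: !Unit.end}, more: ?Int.!Bool.end}}
[2] & err  match  cont: !Unit.&{stop: !Unit.μX.…, more: ?Bool.μX.…}
[3] !Unit  match  cont: &{stop: !Unit.μX.…, more: ?Bool.μX.…}
[4] & more  match  cont: ?Bool.μX.…
τ conforms to S (length 4)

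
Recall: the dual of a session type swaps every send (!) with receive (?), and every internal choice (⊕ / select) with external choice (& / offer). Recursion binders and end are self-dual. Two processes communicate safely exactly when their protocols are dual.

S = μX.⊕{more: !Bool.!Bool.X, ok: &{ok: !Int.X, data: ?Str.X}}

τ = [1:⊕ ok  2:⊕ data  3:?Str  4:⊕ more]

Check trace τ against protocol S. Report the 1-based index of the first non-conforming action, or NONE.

@1 ⊕ ok  ok  cont: &{ok: !Int.μX.…, data: ?Str.μX.…}
@2 got ⊕ data, protocol expects & ok or & data  ✗

2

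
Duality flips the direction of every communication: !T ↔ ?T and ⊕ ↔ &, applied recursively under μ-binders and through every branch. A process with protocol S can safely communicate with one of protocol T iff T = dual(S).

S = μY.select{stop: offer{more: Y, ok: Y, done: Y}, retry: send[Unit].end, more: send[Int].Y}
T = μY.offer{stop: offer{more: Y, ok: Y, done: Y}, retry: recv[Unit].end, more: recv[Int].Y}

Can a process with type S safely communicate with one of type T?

NO

μY vs μY  ✓ (μ self-dual)
  select{stop,retry,more} vs offer{stop,retry,more}  ✓ labels match
    case stop:
      offer{more,ok,done} vs offer{more,ok,done}  ✗ choice polarity not flipped — not dual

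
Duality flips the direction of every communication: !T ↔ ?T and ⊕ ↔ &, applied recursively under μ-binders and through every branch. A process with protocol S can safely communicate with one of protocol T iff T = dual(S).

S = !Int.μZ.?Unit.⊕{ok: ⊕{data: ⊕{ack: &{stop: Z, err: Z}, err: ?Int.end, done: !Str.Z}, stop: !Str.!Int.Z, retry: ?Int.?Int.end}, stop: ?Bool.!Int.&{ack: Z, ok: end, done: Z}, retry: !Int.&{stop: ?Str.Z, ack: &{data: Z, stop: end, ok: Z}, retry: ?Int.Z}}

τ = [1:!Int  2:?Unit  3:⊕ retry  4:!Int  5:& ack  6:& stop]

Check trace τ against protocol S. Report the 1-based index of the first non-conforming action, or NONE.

[1] !Int  ✓  cont: μZ.…
[2] ?Unit  ✓  cont: ⊕{ok: ⊕{data: ⊕{ack: &{stop: μZ.…, err: μZ.…}, err: ?Int.end, done: !Str.μZ.…}, stop: !Str.!Int.μZ.…, retry: ?Int.?Int.end}, stop: ?Bool.!Int.&{ack: μZ.…, ok: end, done: μZ.…}, retry: !Int.&{stop: ?Str.μZ.…, ack: &{data: μZ.…, stop: end, ok: μZ.…}, retry: ?Int.μZ.…}}
[3] ⊕ retry  ✓  cont: !Int.&{stop: ?Str.μZ.…, ack: &{data: μZ.…, stop: end, ok: μZ.…}, retry: ?Int.μZ.…}
[4] !Int  ✓  cont: &{stop: ?Str.μZ.…, ack: &{data: μZ.…, stop: end, ok: μZ.…}, retry: ?Int.μZ.…}
[5] & ack  ✓  cont: &{data: μZ.…, stop: end, ok: μZ.…}
[6] & stop  ✓  cont: end
τ conforms to S (length 6)

NONE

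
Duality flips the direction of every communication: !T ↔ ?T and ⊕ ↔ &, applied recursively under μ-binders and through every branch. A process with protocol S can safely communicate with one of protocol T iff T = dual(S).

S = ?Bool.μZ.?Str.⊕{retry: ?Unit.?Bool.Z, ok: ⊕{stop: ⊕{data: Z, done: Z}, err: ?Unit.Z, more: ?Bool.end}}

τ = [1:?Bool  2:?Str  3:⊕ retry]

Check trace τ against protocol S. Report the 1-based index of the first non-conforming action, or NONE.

@1 ?Bool  ✓  now at μZ.…
@2 ?Str  ✓  now at ⊕{retry: ?Unit.?Bool.μZ.…, ok: ⊕{stop: ⊕{data: μZ.…, done: μZ.…}, err: ?Unit.μZ.…, more: ?Bool.end}}
@3 ⊕ retry  ✓  now at ?Unit.?Bool.μZ.…
all 3 steps conform

NONE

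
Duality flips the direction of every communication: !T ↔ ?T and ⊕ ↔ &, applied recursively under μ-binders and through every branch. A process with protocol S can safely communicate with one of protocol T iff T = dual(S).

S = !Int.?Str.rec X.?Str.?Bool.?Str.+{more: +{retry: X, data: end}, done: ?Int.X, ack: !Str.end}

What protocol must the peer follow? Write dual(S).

!Int ↦ ?Int
  ?Str ↦ !Str
    rec X ↦ rec X  (μ self-dual)
      ?Str ↦ !Str
        ?Bool ↦ !Bool
          ?Str ↦ !Str
            +{more,done,ack} ↦ &{more,done,ack}  (⊕→&)
              • more:
                +{retry,data} ↦ &{retry,data}  (⊕→&)
                  • retry:
                    X ↦ X
                  • data:
                    end ↦ end
              • done:
                ?Int ↦ !Int
                  X ↦ X
              • ack:
                !Str ↦ ?Str
                  end ↦ end

?Int.!Str.rec X.!Str.!Bool.!Str.&{more: &{retry: X, data: end}, done: !Int.X, ack: ?Str.end}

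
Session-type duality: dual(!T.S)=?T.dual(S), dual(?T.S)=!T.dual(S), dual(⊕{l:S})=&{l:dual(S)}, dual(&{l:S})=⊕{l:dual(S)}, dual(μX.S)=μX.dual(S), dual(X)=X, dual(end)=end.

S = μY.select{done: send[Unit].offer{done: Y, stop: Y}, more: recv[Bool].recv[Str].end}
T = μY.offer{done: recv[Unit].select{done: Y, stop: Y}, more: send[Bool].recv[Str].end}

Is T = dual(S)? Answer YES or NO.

NO

μY vs μY  ✓ (binder kept)
  select{done,more} vs offer{done,more}  ✓ same labels
    • done:
      send[Unit] vs recv[Unit]  ✓
        offer{done,stop} vs select{done,stop}  ✓ same labels
          • done:
            Y vs Y  ✓
          • stop:
            Y vs Y  ✓
    • more:
      recv[Bool] vs send[Bool]  ✓
        recv[Str] vs recv[Str]  ✗ same direction on both sides — not dual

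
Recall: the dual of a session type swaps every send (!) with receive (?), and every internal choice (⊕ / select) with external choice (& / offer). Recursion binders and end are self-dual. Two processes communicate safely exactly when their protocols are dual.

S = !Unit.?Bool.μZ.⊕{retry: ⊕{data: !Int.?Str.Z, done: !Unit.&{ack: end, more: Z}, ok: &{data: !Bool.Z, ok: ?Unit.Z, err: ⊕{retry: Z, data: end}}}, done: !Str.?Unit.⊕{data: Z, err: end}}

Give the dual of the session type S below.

!Unit ↦ ?Unit
  ?Bool ↦ !Bool
    μZ ↦ μZ  (μ self-dual)
      ⊕{retry,done} ↦ &{retry,done}  (select→offer)
        case retry:
          ⊕{data,done,ok} ↦ &{data,done,ok}  (select→offer)
            case data:
              !Int ↦ ?Int
                ?Str ↦ !Str
                  Z self-dual
            case done:
              !Unit ↦ ?Unit
                &{ack,more} ↦ ⊕{ack,more}  (offer→select)
                  case ack:
                    end self-dual
                  case more:
                    Z self-dual
            case ok:
              &{data,ok,err} ↦ ⊕{data,ok,err}  (offer→select)
                case data:
                  !Bool ↦ ?Bool
                    Z self-dual
                case ok:
                  ?Unit ↦ !Unit
                    Z self-dual
                case err:
                  ⊕{retry,data} ↦ &{retry,data}  (select→offer)
                    case retry:
                      Z self-dual
                    case data:
                      end self-dual
        case done:
          !Str ↦ ?Str
            ?Unit ↦ !Unit
              ⊕{data,err} ↦ &{data,err}  (select→offer)
                case data:
                  Z self-dual
                case err:
                  end self-dual

?Unit.!Bool.μZ.&{retry: &{data: ?Int.!Str.Z, done: ?Unit.⊕{ack: end, more: Z}, ok: ⊕{data: ?Bool.Z, ok: !Unit.Z, err: &{retry: Z, data: end}}}, done: ?Str.!Unit.&{data: Z, err: end}}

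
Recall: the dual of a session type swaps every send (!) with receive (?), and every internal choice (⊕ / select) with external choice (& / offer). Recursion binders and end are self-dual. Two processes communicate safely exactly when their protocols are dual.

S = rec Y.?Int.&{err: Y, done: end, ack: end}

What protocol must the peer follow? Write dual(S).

rec Y = rec Y  (μ self-dual)
  ?Int = !Int
    &{err,done,ack} = +{err,done,ack}  (external→internal)
      [err]
        Y self-dual
      [done]
        end self-dual
      [ack]
        end self-dual

rec Y.!Int.+{err: Y, done: end, ack: end}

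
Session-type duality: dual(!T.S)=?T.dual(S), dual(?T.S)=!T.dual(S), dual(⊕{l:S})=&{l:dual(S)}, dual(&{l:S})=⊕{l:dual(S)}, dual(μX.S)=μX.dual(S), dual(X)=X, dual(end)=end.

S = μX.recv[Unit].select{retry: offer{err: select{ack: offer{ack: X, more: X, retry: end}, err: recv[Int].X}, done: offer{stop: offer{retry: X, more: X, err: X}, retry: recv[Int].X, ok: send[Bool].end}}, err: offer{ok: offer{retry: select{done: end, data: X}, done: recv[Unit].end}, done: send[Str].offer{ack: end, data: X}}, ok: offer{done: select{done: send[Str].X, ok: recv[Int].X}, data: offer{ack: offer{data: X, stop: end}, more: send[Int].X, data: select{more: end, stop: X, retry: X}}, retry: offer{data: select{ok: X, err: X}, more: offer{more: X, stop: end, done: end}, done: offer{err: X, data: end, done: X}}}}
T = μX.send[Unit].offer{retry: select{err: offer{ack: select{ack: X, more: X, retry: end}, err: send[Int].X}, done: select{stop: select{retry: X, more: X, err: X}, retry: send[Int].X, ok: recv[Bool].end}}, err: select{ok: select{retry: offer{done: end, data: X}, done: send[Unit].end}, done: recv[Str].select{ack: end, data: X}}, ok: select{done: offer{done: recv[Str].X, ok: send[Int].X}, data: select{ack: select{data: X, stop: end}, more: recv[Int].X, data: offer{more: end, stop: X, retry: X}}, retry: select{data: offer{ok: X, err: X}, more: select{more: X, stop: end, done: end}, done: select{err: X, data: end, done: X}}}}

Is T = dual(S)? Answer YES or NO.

YES

μX | μX  ✓ (rec unchanged)
  recv[Unit] | send[Unit]  ✓
    select{retry,err,ok} | offer{retry,err,ok}  ✓ same labels
      case retry:
        offer{err,done} | select{err,done}  ✓ same labels
          case err:
            select{ack,err} | offer{ack,err}  ✓ same labels
              case ack:
                offer{ack,more,retry} | select{ack,more,retry}  ✓ same labels
                  case ack:
                    X | X  ✓
                  case more:
                    X | X  ✓
                  case retry:
                    end | end  ✓
              case err:
                recv[Int] | send[Int]  ✓
                  X | X  ✓
          case done:
            offer{stop,retry,ok} | select{stop,retry,ok}  ✓ same labels
              case stop:
                offer{retry,more,err} | select{retry,more,err}  ✓ same labels
                  case retry:
                    X | X  ✓
                  case more:
                    X | X  ✓
                  case err:
                    X | X  ✓
              case retry:
                recv[Int] | send[Int]  ✓
                  X | X  ✓
              case ok:
                send[Bool] | recv[Bool]  ✓
                  end | end  ✓
      case err:
        offer{ok,done} | select{ok,done}  ✓ same labels
          case ok:
            offer{retry,done} | select{retry,done}  ✓ same labels
              case retry:
                select{done,data} | offer{done,data}  ✓ same labels
                  case done:
                    end | end  ✓
                  case data:
                    X | X  ✓
              case done:
                recv[Unit] | send[Unit]  ✓
                  end | end  ✓
          case done:
            send[Str] | recv[Str]  ✓
              offer{ack,data} | select{ack,data}  ✓ same labels
                case ack:
                  end | end  ✓
                case data:
                  X | X  ✓
      case ok:
        offer{done,data,retry} | select{done,data,retry}  ✓ same labels
          case done:
            select{done,ok} | offer{done,ok}  ✓ same labels
              case done:
                send[Str] | recv[Str]  ✓
                  X | X  ✓
              case ok:
                recv[Int] | send[Int]  ✓
                  X | X  ✓
          case data:
            offer{ack,more,data} | select{ack,more,data}  ✓ same labels
              case ack:
                offer{data,stop} | select{data,stop}  ✓ same labels
                  case data:
                    X | X  ✓
                  case stop:
                    end | end  ✓
              case more:
                send[Int] | recv[Int]  ✓
                  X | X  ✓
              case data:
                select{more,stop,retry} | offer{more,stop,retry}  ✓ same labels
                  case more:
                    end | end  ✓
                  case stop:
                    X | X  ✓
                  case retry:
                    X | X  ✓
          case retry:
            offer{data,more,done} | select{data,more,done}  ✓ same labels
              case data:
                select{ok,err} | offer{ok,err}  ✓ same labels
                  case ok:
                    X | X  ✓
                  case err:
                    X | X  ✓
              case more:
                offer{more,stop,done} | select{more,stop,done}  ✓ same labels
                  case more:
                    X | X  ✓
                  case stop:
                    end | end  ✓
                  case done:
                    end | end  ✓
              case done:
                offer{err,data,done} | select{err,data,done}  ✓ same labels
                  case err:
                    X | X  ✓
                  case data:
                    end | end  ✓
                  case done:
                    X | X  ✓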